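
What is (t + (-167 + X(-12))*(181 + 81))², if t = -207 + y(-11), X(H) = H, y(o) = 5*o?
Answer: 2224065600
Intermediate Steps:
t = -262 (t = -207 + 5*(-11) = -207 - 55 = -262)
(t + (-167 + X(-12))*(181 + 81))² = (-262 + (-167 - 12)*(181 + 81))² = (-262 - 179*262)² = (-262 - 46898)² = (-47160)² = 2224065600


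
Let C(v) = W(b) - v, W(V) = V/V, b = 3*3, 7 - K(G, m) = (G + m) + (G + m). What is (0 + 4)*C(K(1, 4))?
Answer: 16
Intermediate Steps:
K(G, m) = 7 - 2*G - 2*m (K(G, m) = 7 - ((G + m) + (G + m)) = 7 - (2*G + 2*m) = 7 + (-2*G - 2*m) = 7 - 2*G - 2*m)
b = 9
W(V) = 1
C(v) = 1 - v
(0 + 4)*C(K(1, 4)) = (0 + 4)*(1 - (7 - 2*1 - 2*4)) = 4*(1 - (7 - 2 - 8)) = 4*(1 - 1*(-3)) = 4*(1 + 3) = 4*4 = 16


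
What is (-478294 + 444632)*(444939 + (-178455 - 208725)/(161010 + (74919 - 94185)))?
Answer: -88456788213693/5906 ≈ -1.4977e+10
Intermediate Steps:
(-478294 + 444632)*(444939 + (-178455 - 208725)/(161010 + (74919 - 94185))) = -33662*(444939 - 387180/(161010 - 19266)) = -33662*(444939 - 387180/141744) = -33662*(444939 - 387180*1/141744) = -33662*(444939 - 32265/11812) = -33662*5255587203/11812 = -88456788213693/5906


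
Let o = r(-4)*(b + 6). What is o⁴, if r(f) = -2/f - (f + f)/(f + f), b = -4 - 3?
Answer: 1/16 ≈ 0.062500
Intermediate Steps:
b = -7
r(f) = -1 - 2/f (r(f) = -2/f - 2*f/(2*f) = -2/f - 2*f*1/(2*f) = -2/f - 1*1 = -2/f - 1 = -1 - 2/f)
o = ½ (o = ((-2 - 1*(-4))/(-4))*(-7 + 6) = -(-2 + 4)/4*(-1) = -¼*2*(-1) = -½*(-1) = ½ ≈ 0.50000)
o⁴ = (½)⁴ = 1/16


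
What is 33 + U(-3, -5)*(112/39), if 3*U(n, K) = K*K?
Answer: 6661/117 ≈ 56.932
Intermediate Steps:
U(n, K) = K²/3 (U(n, K) = (K*K)/3 = K²/3)
33 + U(-3, -5)*(112/39) = 33 + ((⅓)*(-5)²)*(112/39) = 33 + ((⅓)*25)*(112*(1/39)) = 33 + (25/3)*(112/39) = 33 + 2800/117 = 6661/117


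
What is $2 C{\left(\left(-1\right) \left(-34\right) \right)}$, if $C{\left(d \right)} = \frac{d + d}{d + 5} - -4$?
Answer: $\frac{448}{39} \approx 11.487$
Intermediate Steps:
$C{\left(d \right)} = 4 + \frac{2 d}{5 + d}$ ($C{\left(d \right)} = \frac{2 d}{5 + d} + 4 = 4 + \frac{2 d}{5 + d}$)
$2 C{\left(\left(-1\right) \left(-34\right) \right)} = 2 \frac{2 \left(10 + 3 \left(\left(-1\right) \left(-34\right)\right)\right)}{5 - -34} = 2 \frac{2 \left(10 + 3 \cdot 34\right)}{5 + 34} = 2 \frac{2 \left(10 + 102\right)}{39} = 2 \cdot 2 \cdot \frac{1}{39} \cdot 112 = 2 \cdot \frac{224}{39} = \frac{448}{39}$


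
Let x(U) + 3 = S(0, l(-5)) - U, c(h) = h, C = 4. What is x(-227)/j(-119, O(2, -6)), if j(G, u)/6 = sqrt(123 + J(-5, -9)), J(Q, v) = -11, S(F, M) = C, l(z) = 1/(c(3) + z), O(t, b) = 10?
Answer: 19*sqrt(7)/14 ≈ 3.5907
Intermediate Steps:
l(z) = 1/(3 + z)
S(F, M) = 4
x(U) = 1 - U (x(U) = -3 + (4 - U) = 1 - U)
j(G, u) = 24*sqrt(7) (j(G, u) = 6*sqrt(123 - 11) = 6*sqrt(112) = 6*(4*sqrt(7)) = 24*sqrt(7))
x(-227)/j(-119, O(2, -6)) = (1 - 1*(-227))/((24*sqrt(7))) = (1 + 227)*(sqrt(7)/168) = 228*(sqrt(7)/168) = 19*sqrt(7)/14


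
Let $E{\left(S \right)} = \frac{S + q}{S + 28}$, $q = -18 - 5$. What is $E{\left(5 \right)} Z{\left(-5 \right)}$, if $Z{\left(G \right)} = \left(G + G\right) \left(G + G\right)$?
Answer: $- \frac{600}{11} \approx -54.545$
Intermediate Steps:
$q = -23$ ($q = -18 - 5 = -23$)
$E{\left(S \right)} = \frac{-23 + S}{28 + S}$ ($E{\left(S \right)} = \frac{S - 23}{S + 28} = \frac{-23 + S}{28 + S}$)
$Z{\left(G \right)} = 4 G^{2}$ ($Z{\left(G \right)} = 2 G 2 G = 4 G^{2}$)
$E{\left(5 \right)} Z{\left(-5 \right)} = \frac{-23 + 5}{28 + 5} \cdot 4 \left(-5\right)^{2} = \frac{1}{33} \left(-18\right) 4 \cdot 25 = \frac{1}{33} \left(-18\right) 100 = \left(- \frac{6}{11}\right) 100 = - \frac{600}{11}$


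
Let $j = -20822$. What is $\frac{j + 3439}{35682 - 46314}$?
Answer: $\frac{17383}{10632} \approx 1.635$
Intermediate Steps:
$\frac{j + 3439}{35682 - 46314} = \frac{-20822 + 3439}{35682 - 46314} = - \frac{17383}{-10632} = \left(-17383\right) \left(- \frac{1}{10632}\right) = \frac{17383}{10632}$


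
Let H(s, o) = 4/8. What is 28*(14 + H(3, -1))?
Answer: 406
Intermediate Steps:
H(s, o) = 1/2 (H(s, o) = 4*(1/8) = 1/2)
28*(14 + H(3, -1)) = 28*(14 + 1/2) = 28*(29/2) = 406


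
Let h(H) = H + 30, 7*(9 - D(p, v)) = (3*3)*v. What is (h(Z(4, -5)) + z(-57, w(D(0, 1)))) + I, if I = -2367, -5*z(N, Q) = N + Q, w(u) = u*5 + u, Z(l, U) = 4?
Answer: -16316/7 ≈ -2330.9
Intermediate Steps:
D(p, v) = 9 - 9*v/7 (D(p, v) = 9 - 3*3*v/7 = 9 - 9*v/7)
w(u) = 6*u (w(u) = 5*u + u = 6*u)
z(N, Q) = -N/5 - Q/5 (z(N, Q) = -(N + Q)/5 = -N/5 - Q/5)
h(H) = 30 + H
(h(Z(4, -5)) + z(-57, w(D(0, 1)))) + I = ((30 + 4) + (-⅕*(-57) - 6*(9 - 9/7*1)/5)) - 2367 = (34 + (57/5 - 6*(9 - 9/7)/5)) - 2367 = (34 + (57/5 - 6*54/(5*7))) - 2367 = (34 + (57/5 - ⅕*324/7)) - 2367 = (34 + (57/5 - 324/35)) - 2367 = (34 + 15/7) - 2367 = 253/7 - 2367 = -16316/7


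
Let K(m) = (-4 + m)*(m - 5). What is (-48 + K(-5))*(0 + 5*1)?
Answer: 210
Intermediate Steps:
K(m) = (-5 + m)*(-4 + m) (K(m) = (-4 + m)*(-5 + m) = (-5 + m)*(-4 + m))
(-48 + K(-5))*(0 + 5*1) = (-48 + (20 + (-5)² - 9*(-5)))*(0 + 5*1) = (-48 + (20 + 25 + 45))*(0 + 5) = (-48 + 90)*5 = 42*5 = 210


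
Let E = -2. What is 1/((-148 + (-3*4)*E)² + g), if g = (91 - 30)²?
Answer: 1/19097 ≈ 5.2364e-5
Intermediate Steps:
g = 3721 (g = 61² = 3721)
1/((-148 + (-3*4)*E)² + g) = 1/((-148 - 3*4*(-2))² + 3721) = 1/((-148 - 12*(-2))² + 3721) = 1/((-148 + 24)² + 3721) = 1/((-124)² + 3721) = 1/(15376 + 3721) = 1/19097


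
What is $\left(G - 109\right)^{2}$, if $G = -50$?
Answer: $25281$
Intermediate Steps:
$\left(G - 109\right)^{2} = \left(-50 - 109\right)^{2} = \left(-159\right)^{2} = 25281$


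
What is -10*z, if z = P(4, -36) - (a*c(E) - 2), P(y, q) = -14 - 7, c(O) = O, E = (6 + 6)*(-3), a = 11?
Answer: -3770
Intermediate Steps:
E = -36 (E = 12*(-3) = -36)
P(y, q) = -21
z = 377 (z = -21 - (11*(-36) - 2) = -21 - (-396 - 2) = -21 - 1*(-398) = -21 + 398 = 377)
-10*z = -10*377 = -3770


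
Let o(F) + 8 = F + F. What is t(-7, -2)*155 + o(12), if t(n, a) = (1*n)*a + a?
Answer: 1876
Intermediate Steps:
t(n, a) = a + a*n (t(n, a) = n*a + a = a*n + a = a + a*n)
o(F) = -8 + 2*F (o(F) = -8 + (F + F) = -8 + 2*F)
t(-7, -2)*155 + o(12) = -2*(1 - 7)*155 + (-8 + 2*12) = -2*(-6)*155 + (-8 + 24) = 12*155 + 16 = 1860 + 16 = 1876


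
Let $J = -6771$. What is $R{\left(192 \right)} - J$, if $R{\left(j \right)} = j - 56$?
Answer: $6907$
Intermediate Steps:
$R{\left(j \right)} = -56 + j$
$R{\left(192 \right)} - J = \left(-56 + 192\right) - -6771 = 136 + 6771 = 6907$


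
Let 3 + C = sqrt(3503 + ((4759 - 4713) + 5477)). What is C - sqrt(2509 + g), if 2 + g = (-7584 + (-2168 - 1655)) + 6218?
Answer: -3 + sqrt(9026) - 3*I*sqrt(298) ≈ 92.005 - 51.788*I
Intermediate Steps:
g = -5191 (g = -2 + ((-7584 + (-2168 - 1655)) + 6218) = -2 + ((-7584 - 3823) + 6218) = -2 + (-11407 + 6218) = -2 - 5189 = -5191)
C = -3 + sqrt(9026) (C = -3 + sqrt(3503 + ((4759 - 4713) + 5477)) = -3 + sqrt(3503 + (46 + 5477)) = -3 + sqrt(3503 + 5523) = -3 + sqrt(9026) ≈ 92.005)
C - sqrt(2509 + g) = (-3 + sqrt(9026)) - sqrt(2509 - 5191) = (-3 + sqrt(9026)) - sqrt(-2682) = (-3 + sqrt(9026)) - 3*I*sqrt(298) = -3 + sqrt(9026) - 3*I*sqrt(298)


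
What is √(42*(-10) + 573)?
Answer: 3*√17 ≈ 12.369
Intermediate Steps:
√(42*(-10) + 573) = √(-420 + 573) = √153 = 3*√17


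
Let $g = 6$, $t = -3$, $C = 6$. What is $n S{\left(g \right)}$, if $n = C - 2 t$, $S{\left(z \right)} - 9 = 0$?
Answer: $108$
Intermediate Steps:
$S{\left(z \right)} = 9$ ($S{\left(z \right)} = 9 + 0 = 9$)
$n = 12$ ($n = 6 - -6 = 6 + 6 = 12$)
$n S{\left(g \right)} = 12 \cdot 9 = 108$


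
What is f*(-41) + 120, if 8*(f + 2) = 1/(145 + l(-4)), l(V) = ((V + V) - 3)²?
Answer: 429815/2128 ≈ 201.98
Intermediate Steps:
l(V) = (-3 + 2*V)² (l(V) = (2*V - 3)² = (-3 + 2*V)²)
f = -4255/2128 (f = -2 + 1/(8*(145 + (-3 + 2*(-4))²)) = -2 + 1/(8*(145 + (-3 - 8)²)) = -2 + 1/(8*(145 + (-11)²)) = -2 + 1/(8*(145 + 121)) = -2 + (⅛)/266 = -2 + (⅛)*(1/266) = -2 + 1/2128 = -4255/2128 ≈ -1.9995)
f*(-41) + 120 = -4255/2128*(-41) + 120 = 174455/2128 + 120 = 429815/2128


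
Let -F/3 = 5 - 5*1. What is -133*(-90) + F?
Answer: 11970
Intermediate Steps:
F = 0 (F = -3*(5 - 5*1) = -3*(5 - 5) = -3*0 = 0)
-133*(-90) + F = -133*(-90) + 0 = 11970 + 0 = 11970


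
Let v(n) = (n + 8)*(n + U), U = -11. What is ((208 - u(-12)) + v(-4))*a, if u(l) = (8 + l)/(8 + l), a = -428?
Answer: -62916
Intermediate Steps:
u(l) = 1
v(n) = (-11 + n)*(8 + n) (v(n) = (n + 8)*(n - 11) = (8 + n)*(-11 + n) = (-11 + n)*(8 + n))
((208 - u(-12)) + v(-4))*a = ((208 - 1*1) + (-88 + (-4)² - 3*(-4)))*(-428) = ((208 - 1) + (-88 + 16 + 12))*(-428) = (207 - 60)*(-428) = 147*(-428) = -62916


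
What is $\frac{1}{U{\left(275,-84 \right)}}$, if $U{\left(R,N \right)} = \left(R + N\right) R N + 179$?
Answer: $- \frac{1}{4411921} \approx -2.2666 \cdot 10^{-7}$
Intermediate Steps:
$U{\left(R,N \right)} = 179 + N R \left(N + R\right)$ ($U{\left(R,N \right)} = \left(N + R\right) R N + 179 = R \left(N + R\right) N + 179 = N R \left(N + R\right) + 179 = 179 + N R \left(N + R\right)$)
$\frac{1}{U{\left(275,-84 \right)}} = \frac{1}{179 - 84 \cdot 275^{2} + 275 \left(-84\right)^{2}} = \frac{1}{179 - 6352500 + 275 \cdot 7056} = \frac{1}{179 - 6352500 + 1940400} = \frac{1}{-4411921} = - \frac{1}{4411921}$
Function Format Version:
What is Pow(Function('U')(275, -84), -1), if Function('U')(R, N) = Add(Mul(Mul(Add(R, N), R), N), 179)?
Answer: Rational(-1, 4411921) ≈ -2.2666e-7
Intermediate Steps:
Function('U')(R, N) = Add(179, Mul(N, R, Add(N, R))) (Function('U')(R, N) = Add(Mul(Mul(Add(N, R), R), N), 179) = Add(Mul(Mul(R, Add(N, R)), N), 179) = Add(Mul(N, R, Add(N, R)), 179) = Add(179, Mul(N, R, Add(N, R))))
Pow(Function('U')(275, -84), -1) = Pow(Add(179, Mul(-84, Pow(275, 2)), Mul(275, Pow(-84, 2))), -1) = Pow(Add(179, Mul(-84, 75625), Mul(275, 7056)), -1) = Pow(Add(179, -6352500, 1940400), -1) = Pow(-4411921, -1) = Rational(-1, 4411921)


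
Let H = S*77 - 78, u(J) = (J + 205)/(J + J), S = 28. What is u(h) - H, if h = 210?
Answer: -174469/84 ≈ -2077.0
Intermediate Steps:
u(J) = (205 + J)/(2*J) (u(J) = (205 + J)/((2*J)) = (205 + J)*(1/(2*J)) = (205 + J)/(2*J))
H = 2078 (H = 28*77 - 78 = 2156 - 78 = 2078)
u(h) - H = (½)*(205 + 210)/210 - 1*2078 = (½)*(1/210)*415 - 2078 = 83/84 - 2078 = -174469/84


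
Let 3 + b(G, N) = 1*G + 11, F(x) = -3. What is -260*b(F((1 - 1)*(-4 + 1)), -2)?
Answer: -1300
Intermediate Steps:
b(G, N) = 8 + G (b(G, N) = -3 + (1*G + 11) = -3 + (G + 11) = -3 + (11 + G) = 8 + G)
-260*b(F((1 - 1)*(-4 + 1)), -2) = -260*(8 - 3) = -260*5 = -1300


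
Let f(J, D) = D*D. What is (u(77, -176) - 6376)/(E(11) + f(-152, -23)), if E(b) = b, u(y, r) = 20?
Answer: -1589/135 ≈ -11.770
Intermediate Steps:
f(J, D) = D**2
(u(77, -176) - 6376)/(E(11) + f(-152, -23)) = (20 - 6376)/(11 + (-23)**2) = -6356/(11 + 529) = -6356/540 = -6356*1/540 = -1589/135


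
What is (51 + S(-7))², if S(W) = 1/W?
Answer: 126736/49 ≈ 2586.4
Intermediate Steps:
(51 + S(-7))² = (51 + 1/(-7))² = (51 - ⅐)² = (356/7)² = 126736/49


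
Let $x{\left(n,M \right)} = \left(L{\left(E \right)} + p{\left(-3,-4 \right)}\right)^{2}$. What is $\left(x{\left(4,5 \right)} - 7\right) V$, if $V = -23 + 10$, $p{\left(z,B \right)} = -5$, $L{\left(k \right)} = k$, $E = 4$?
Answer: $78$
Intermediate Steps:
$V = -13$
$x{\left(n,M \right)} = 1$ ($x{\left(n,M \right)} = \left(4 - 5\right)^{2} = \left(-1\right)^{2} = 1$)
$\left(x{\left(4,5 \right)} - 7\right) V = \left(1 - 7\right) \left(-13\right) = \left(-6\right) \left(-13\right) = 78$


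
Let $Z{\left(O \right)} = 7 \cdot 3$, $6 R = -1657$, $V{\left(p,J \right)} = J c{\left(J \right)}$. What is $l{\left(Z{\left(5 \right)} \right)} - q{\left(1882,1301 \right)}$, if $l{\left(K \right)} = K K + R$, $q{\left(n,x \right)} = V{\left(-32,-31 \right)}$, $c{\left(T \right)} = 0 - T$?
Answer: $\frac{6755}{6} \approx 1125.8$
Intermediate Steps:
$c{\left(T \right)} = - T$
$V{\left(p,J \right)} = - J^{2}$ ($V{\left(p,J \right)} = J \left(- J\right) = - J^{2}$)
$q{\left(n,x \right)} = -961$ ($q{\left(n,x \right)} = - \left(-31\right)^{2} = \left(-1\right) 961 = -961$)
$R = - \frac{1657}{6}$ ($R = \frac{1}{6} \left(-1657\right) = - \frac{1657}{6} \approx -276.17$)
$Z{\left(O \right)} = 21$
$l{\left(K \right)} = - \frac{1657}{6} + K^{2}$ ($l{\left(K \right)} = K K - \frac{1657}{6} = K^{2} - \frac{1657}{6} = - \frac{1657}{6} + K^{2}$)
$l{\left(Z{\left(5 \right)} \right)} - q{\left(1882,1301 \right)} = \left(- \frac{1657}{6} + 21^{2}\right) - -961 = \left(- \frac{1657}{6} + 441\right) + 961 = \frac{989}{6} + 961 = \frac{6755}{6}$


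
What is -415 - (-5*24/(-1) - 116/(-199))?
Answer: -106581/199 ≈ -535.58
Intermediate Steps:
-415 - (-5*24/(-1) - 116/(-199)) = -415 - (-120*(-1) - 116*(-1/199)) = -415 - (120 + 116/199) = -415 - 1*23996/199 = -415 - 23996/199 = -106581/199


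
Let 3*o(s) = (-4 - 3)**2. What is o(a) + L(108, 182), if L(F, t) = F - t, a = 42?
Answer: -173/3 ≈ -57.667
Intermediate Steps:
o(s) = 49/3 (o(s) = (-4 - 3)**2/3 = (1/3)*(-7)**2 = (1/3)*49 = 49/3)
o(a) + L(108, 182) = 49/3 + (108 - 1*182) = 49/3 + (108 - 182) = 49/3 - 74 = -173/3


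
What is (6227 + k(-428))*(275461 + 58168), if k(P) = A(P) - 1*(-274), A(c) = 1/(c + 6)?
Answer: 915284804809/422 ≈ 2.1689e+9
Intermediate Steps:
A(c) = 1/(6 + c)
k(P) = 274 + 1/(6 + P) (k(P) = 1/(6 + P) - 1*(-274) = 1/(6 + P) + 274 = 274 + 1/(6 + P))
(6227 + k(-428))*(275461 + 58168) = (6227 + (1645 + 274*(-428))/(6 - 428))*(275461 + 58168) = (6227 + (1645 - 117272)/(-422))*333629 = (6227 - 1/422*(-115627))*333629 = (6227 + 115627/422)*333629 = (2743421/422)*333629 = 915284804809/422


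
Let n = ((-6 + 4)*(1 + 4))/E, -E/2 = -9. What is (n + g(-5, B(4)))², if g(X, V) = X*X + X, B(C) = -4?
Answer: 30625/81 ≈ 378.09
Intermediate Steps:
g(X, V) = X + X² (g(X, V) = X² + X = X + X²)
E = 18 (E = -2*(-9) = 18)
n = -5/9 (n = ((-6 + 4)*(1 + 4))/18 = -2*5*(1/18) = -10*1/18 = -5/9 ≈ -0.55556)
(n + g(-5, B(4)))² = (-5/9 - 5*(1 - 5))² = (-5/9 - 5*(-4))² = (-5/9 + 20)² = (175/9)² = 30625/81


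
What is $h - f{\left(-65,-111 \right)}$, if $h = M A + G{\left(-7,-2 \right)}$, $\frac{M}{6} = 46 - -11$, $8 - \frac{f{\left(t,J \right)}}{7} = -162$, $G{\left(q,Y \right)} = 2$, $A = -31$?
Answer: $-11790$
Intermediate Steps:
$f{\left(t,J \right)} = 1190$ ($f{\left(t,J \right)} = 56 - -1134 = 56 + 1134 = 1190$)
$M = 342$ ($M = 6 \left(46 - -11\right) = 6 \left(46 + 11\right) = 6 \cdot 57 = 342$)
$h = -10600$ ($h = 342 \left(-31\right) + 2 = -10602 + 2 = -10600$)
$h - f{\left(-65,-111 \right)} = -10600 - 1190 = -11790$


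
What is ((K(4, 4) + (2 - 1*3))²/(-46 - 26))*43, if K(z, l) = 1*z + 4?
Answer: -2107/72 ≈ -29.264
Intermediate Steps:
K(z, l) = 4 + z (K(z, l) = z + 4 = 4 + z)
((K(4, 4) + (2 - 1*3))²/(-46 - 26))*43 = (((4 + 4) + (2 - 1*3))²/(-46 - 26))*43 = ((8 + (2 - 3))²/(-72))*43 = ((8 - 1)²*(-1/72))*43 = (7²*(-1/72))*43 = (49*(-1/72))*43 = -49/72*43 = -2107/72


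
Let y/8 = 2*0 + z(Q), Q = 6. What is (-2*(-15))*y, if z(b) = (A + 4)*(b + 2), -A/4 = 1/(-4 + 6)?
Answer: 3840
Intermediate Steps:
A = -2 (A = -4/(-4 + 6) = -4/2 = -4*½ = -2)
z(b) = 4 + 2*b (z(b) = (-2 + 4)*(b + 2) = 2*(2 + b) = 4 + 2*b)
y = 128 (y = 8*(2*0 + (4 + 2*6)) = 8*(0 + (4 + 12)) = 8*(0 + 16) = 8*16 = 128)
(-2*(-15))*y = -2*(-15)*128 = 30*128 = 3840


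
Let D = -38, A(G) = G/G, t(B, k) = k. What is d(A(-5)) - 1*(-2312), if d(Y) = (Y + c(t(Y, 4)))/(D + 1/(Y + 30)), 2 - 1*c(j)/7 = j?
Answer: 2721627/1177 ≈ 2312.3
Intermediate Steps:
c(j) = 14 - 7*j
A(G) = 1
d(Y) = (-14 + Y)/(-38 + 1/(30 + Y)) (d(Y) = (Y + (14 - 7*4))/(-38 + 1/(Y + 30)) = (Y + (14 - 28))/(-38 + 1/(30 + Y)) = (Y - 14)/(-38 + 1/(30 + Y)) = (-14 + Y)/(-38 + 1/(30 + Y)))
d(A(-5)) - 1*(-2312) = (420 - 1*1² - 16*1)/(1139 + 38*1) - 1*(-2312) = (420 - 1*1 - 16)/(1139 + 38) + 2312 = (420 - 1 - 16)/1177 + 2312 = (1/1177)*403 + 2312 = 403/1177 + 2312 = 2721627/1177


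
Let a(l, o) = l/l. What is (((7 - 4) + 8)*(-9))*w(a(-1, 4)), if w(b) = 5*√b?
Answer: -495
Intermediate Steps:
a(l, o) = 1
(((7 - 4) + 8)*(-9))*w(a(-1, 4)) = (((7 - 4) + 8)*(-9))*(5*√1) = ((3 + 8)*(-9))*(5*1) = (11*(-9))*5 = -99*5 = -495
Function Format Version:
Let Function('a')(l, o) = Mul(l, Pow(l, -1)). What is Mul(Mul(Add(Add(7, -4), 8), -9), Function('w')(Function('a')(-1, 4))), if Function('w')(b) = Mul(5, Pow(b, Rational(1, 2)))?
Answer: -495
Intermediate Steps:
Function('a')(l, o) = 1
Mul(Mul(Add(Add(7, -4), 8), -9), Function('w')(Function('a')(-1, 4))) = Mul(Mul(Add(Add(7, -4), 8), -9), Mul(5, Pow(1, Rational(1, 2)))) = Mul(Mul(Add(3, 8), -9), Mul(5, 1)) = Mul(Mul(11, -9), 5) = Mul(-99, 5) = -495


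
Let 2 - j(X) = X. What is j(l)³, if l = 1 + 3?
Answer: -8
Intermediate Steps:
l = 4
j(X) = 2 - X
j(l)³ = (2 - 1*4)³ = (2 - 4)³ = (-2)³ = -8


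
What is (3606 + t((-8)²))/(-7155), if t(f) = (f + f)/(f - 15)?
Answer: -176822/350595 ≈ -0.50435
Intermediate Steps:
t(f) = 2*f/(-15 + f) (t(f) = (2*f)/(-15 + f) = 2*f/(-15 + f))
(3606 + t((-8)²))/(-7155) = (3606 + 2*(-8)²/(-15 + (-8)²))/(-7155) = (3606 + 2*64/(-15 + 64))*(-1/7155) = (3606 + 2*64/49)*(-1/7155) = (3606 + 2*64*(1/49))*(-1/7155) = (3606 + 128/49)*(-1/7155) = (176822/49)*(-1/7155) = -176822/350595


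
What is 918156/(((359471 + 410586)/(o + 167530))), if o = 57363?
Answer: 206486857308/770057 ≈ 2.6815e+5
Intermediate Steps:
918156/(((359471 + 410586)/(o + 167530))) = 918156/(((359471 + 410586)/(57363 + 167530))) = 918156/((770057/224893)) = 918156/((770057*(1/224893))) = 918156/(770057/224893) = 918156*(224893/770057) = 206486857308/770057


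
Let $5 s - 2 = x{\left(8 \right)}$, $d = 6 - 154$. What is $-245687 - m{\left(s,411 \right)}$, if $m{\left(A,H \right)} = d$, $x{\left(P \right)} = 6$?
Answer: $-245539$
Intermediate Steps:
$d = -148$
$s = \frac{8}{5}$ ($s = \frac{2}{5} + \frac{1}{5} \cdot 6 = \frac{2}{5} + \frac{6}{5} = \frac{8}{5} \approx 1.6$)
$m{\left(A,H \right)} = -148$
$-245687 - m{\left(s,411 \right)} = -245687 - -148 = -245687 + 148 = -245539$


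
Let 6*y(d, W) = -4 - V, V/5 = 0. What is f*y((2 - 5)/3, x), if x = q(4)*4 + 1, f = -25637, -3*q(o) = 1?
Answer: 51274/3 ≈ 17091.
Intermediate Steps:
q(o) = -⅓ (q(o) = -⅓*1 = -⅓)
V = 0 (V = 5*0 = 0)
x = -⅓ (x = -⅓*4 + 1 = -4/3 + 1 = -⅓ ≈ -0.33333)
y(d, W) = -⅔ (y(d, W) = (-4 - 1*0)/6 = (-4 + 0)/6 = (⅙)*(-4) = -⅔)
f*y((2 - 5)/3, x) = -25637*(-⅔) = 51274/3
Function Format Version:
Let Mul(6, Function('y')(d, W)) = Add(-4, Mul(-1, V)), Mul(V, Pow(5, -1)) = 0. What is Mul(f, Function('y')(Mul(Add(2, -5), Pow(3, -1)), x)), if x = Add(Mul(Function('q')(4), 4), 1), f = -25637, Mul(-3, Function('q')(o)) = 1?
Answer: Rational(51274, 3) ≈ 17091.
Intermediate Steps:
Function('q')(o) = Rational(-1, 3) (Function('q')(o) = Mul(Rational(-1, 3), 1) = Rational(-1, 3))
V = 0 (V = Mul(5, 0) = 0)
x = Rational(-1, 3) (x = Add(Mul(Rational(-1, 3), 4), 1) = Add(Rational(-4, 3), 1) = Rational(-1, 3) ≈ -0.33333)
Function('y')(d, W) = Rational(-2, 3) (Function('y')(d, W) = Mul(Rational(1, 6), Add(-4, Mul(-1, 0))) = Mul(Rational(1, 6), Add(-4, 0)) = Mul(Rational(1, 6), -4) = Rational(-2, 3))
Mul(f, Function('y')(Mul(Add(2, -5), Pow(3, -1)), x)) = Mul(-25637, Rational(-2, 3)) = Rational(51274, 3)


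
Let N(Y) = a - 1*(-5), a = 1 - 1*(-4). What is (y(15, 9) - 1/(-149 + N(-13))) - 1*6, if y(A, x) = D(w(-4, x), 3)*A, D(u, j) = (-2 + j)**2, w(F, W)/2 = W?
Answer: 1252/139 ≈ 9.0072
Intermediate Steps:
w(F, W) = 2*W
y(A, x) = A (y(A, x) = (-2 + 3)**2*A = 1**2*A = 1*A = A)
a = 5 (a = 1 + 4 = 5)
N(Y) = 10 (N(Y) = 5 - 1*(-5) = 5 + 5 = 10)
(y(15, 9) - 1/(-149 + N(-13))) - 1*6 = (15 - 1/(-149 + 10)) - 1*6 = (15 - 1/(-139)) - 6 = (15 - 1*(-1/139)) - 6 = (15 + 1/139) - 6 = 2086/139 - 6 = 1252/139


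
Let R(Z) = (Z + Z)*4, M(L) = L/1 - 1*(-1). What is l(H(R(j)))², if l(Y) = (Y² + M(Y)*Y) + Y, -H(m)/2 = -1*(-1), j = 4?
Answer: 16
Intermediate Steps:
M(L) = 1 + L (M(L) = L*1 + 1 = L + 1 = 1 + L)
R(Z) = 8*Z (R(Z) = (2*Z)*4 = 8*Z)
H(m) = -2 (H(m) = -(-2)*(-1) = -2*1 = -2)
l(Y) = Y + Y² + Y*(1 + Y) (l(Y) = (Y² + (1 + Y)*Y) + Y = (Y² + Y*(1 + Y)) + Y = Y + Y² + Y*(1 + Y))
l(H(R(j)))² = (2*(-2)*(1 - 2))² = (2*(-2)*(-1))² = 4² = 16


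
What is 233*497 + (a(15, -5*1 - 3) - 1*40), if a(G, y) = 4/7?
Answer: 810331/7 ≈ 1.1576e+5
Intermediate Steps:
a(G, y) = 4/7 (a(G, y) = 4*(1/7) = 4/7)
233*497 + (a(15, -5*1 - 3) - 1*40) = 233*497 + (4/7 - 1*40) = 115801 + (4/7 - 40) = 115801 - 276/7 = 810331/7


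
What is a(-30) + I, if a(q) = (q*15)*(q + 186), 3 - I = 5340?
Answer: -75537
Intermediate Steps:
I = -5337 (I = 3 - 1*5340 = 3 - 5340 = -5337)
a(q) = 15*q*(186 + q) (a(q) = (15*q)*(186 + q) = 15*q*(186 + q))
a(-30) + I = 15*(-30)*(186 - 30) - 5337 = 15*(-30)*156 - 5337 = -70200 - 5337 = -75537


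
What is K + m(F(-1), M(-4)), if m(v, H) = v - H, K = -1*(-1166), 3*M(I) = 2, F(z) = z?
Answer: 3493/3 ≈ 1164.3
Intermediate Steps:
M(I) = ⅔ (M(I) = (⅓)*2 = ⅔)
K = 1166
K + m(F(-1), M(-4)) = 1166 + (-1 - 1*⅔) = 1166 + (-1 - ⅔) = 1166 - 5/3 = 3493/3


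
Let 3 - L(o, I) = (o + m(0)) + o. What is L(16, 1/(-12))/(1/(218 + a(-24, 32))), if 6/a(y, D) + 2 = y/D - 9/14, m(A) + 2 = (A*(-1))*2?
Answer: -554634/95 ≈ -5838.3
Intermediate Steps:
m(A) = -2 - 2*A (m(A) = -2 + (A*(-1))*2 = -2 - A*2 = -2 - 2*A)
L(o, I) = 5 - 2*o (L(o, I) = 3 - ((o + (-2 - 2*0)) + o) = 3 - ((o + (-2 + 0)) + o) = 3 - ((o - 2) + o) = 3 - ((-2 + o) + o) = 3 - (-2 + 2*o) = 3 + (2 - 2*o) = 5 - 2*o)
a(y, D) = 6/(-37/14 + y/D) (a(y, D) = 6/(-2 + (y/D - 9/14)) = 6/(-2 + (-9/14 + y/D)) = 6/(-37/14 + y/D))
L(16, 1/(-12))/(1/(218 + a(-24, 32))) = (5 - 2*16)/(1/(218 + 84*32/(-37*32 + 14*(-24)))) = (5 - 32)/(1/(218 + 84*32/(-1184 - 336))) = -27/(1/(218 + 84*32/(-1520))) = -27/(1/(218 + 84*32*(-1/1520))) = -27/(1/(218 - 168/95)) = -27/(1/(20542/95)) = -27/95/20542 = -27*20542/95 = -554634/95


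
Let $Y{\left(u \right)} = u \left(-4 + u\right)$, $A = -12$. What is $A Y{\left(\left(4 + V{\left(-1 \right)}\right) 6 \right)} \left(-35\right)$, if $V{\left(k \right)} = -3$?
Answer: $5040$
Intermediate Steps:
$A Y{\left(\left(4 + V{\left(-1 \right)}\right) 6 \right)} \left(-35\right) = - 12 \left(4 - 3\right) 6 \left(-4 + \left(4 - 3\right) 6\right) \left(-35\right) = - 12 \cdot 1 \cdot 6 \left(-4 + 1 \cdot 6\right) \left(-35\right) = - 12 \cdot 6 \left(-4 + 6\right) \left(-35\right) = - 12 \cdot 6 \cdot 2 \left(-35\right) = \left(-12\right) 12 \left(-35\right) = \left(-144\right) \left(-35\right) = 5040$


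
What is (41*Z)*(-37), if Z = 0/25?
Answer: 0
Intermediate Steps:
Z = 0 (Z = 0*(1/25) = 0)
(41*Z)*(-37) = (41*0)*(-37) = 0*(-37) = 0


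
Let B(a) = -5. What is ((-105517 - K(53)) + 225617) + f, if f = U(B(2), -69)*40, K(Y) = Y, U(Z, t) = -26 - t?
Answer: 121767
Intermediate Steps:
f = 1720 (f = (-26 - 1*(-69))*40 = (-26 + 69)*40 = 43*40 = 1720)
((-105517 - K(53)) + 225617) + f = ((-105517 - 1*53) + 225617) + 1720 = ((-105517 - 53) + 225617) + 1720 = (-105570 + 225617) + 1720 = 120047 + 1720 = 121767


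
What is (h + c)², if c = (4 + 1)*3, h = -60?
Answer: 2025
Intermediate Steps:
c = 15 (c = 5*3 = 15)
(h + c)² = (-60 + 15)² = (-45)² = 2025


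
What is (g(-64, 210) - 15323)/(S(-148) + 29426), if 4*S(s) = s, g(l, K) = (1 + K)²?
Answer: 29198/29389 ≈ 0.99350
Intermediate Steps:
S(s) = s/4
(g(-64, 210) - 15323)/(S(-148) + 29426) = ((1 + 210)² - 15323)/((¼)*(-148) + 29426) = (211² - 15323)/(-37 + 29426) = (44521 - 15323)/29389 = 29198*(1/29389) = 29198/29389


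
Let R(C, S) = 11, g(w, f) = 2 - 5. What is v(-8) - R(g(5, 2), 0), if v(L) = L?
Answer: -19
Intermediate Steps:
g(w, f) = -3
v(-8) - R(g(5, 2), 0) = -8 - 1*11 = -8 - 11 = -19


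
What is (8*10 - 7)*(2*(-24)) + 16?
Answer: -3488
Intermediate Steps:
(8*10 - 7)*(2*(-24)) + 16 = (80 - 7)*(-48) + 16 = 73*(-48) + 16 = -3504 + 16 = -3488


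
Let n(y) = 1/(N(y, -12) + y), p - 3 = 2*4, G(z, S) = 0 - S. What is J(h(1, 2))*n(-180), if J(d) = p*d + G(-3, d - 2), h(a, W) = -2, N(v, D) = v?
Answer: 1/20 ≈ 0.050000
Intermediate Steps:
G(z, S) = -S
p = 11 (p = 3 + 2*4 = 3 + 8 = 11)
J(d) = 2 + 10*d (J(d) = 11*d - (d - 2) = 11*d - (-2 + d) = 11*d + (2 - d) = 2 + 10*d)
n(y) = 1/(2*y) (n(y) = 1/(y + y) = 1/(2*y))
J(h(1, 2))*n(-180) = (2 + 10*(-2))*((½)/(-180)) = (2 - 20)*((½)*(-1/180)) = -18*(-1/360) = 1/20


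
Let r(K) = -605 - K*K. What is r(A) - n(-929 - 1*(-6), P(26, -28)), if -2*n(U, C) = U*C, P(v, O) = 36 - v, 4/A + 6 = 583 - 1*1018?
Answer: -1015190836/194481 ≈ -5220.0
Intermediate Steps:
A = -4/441 (A = 4/(-6 + (583 - 1*1018)) = 4/(-6 + (583 - 1018)) = 4/(-6 - 435) = 4/(-441) = 4*(-1/441) = -4/441 ≈ -0.0090703)
r(K) = -605 - K²
n(U, C) = -C*U/2 (n(U, C) = -U*C/2 = -C*U/2)
r(A) - n(-929 - 1*(-6), P(26, -28)) = (-605 - (-4/441)²) - (-1)*(36 - 1*26)*(-929 - 1*(-6))/2 = (-605 - 1*16/194481) - (-1)*(36 - 26)*(-929 + 6)/2 = (-605 - 16/194481) - (-1)*10*(-923)/2 = -117661021/194481 - 1*4615 = -117661021/194481 - 4615 = -1015190836/194481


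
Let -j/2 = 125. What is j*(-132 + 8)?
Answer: 31000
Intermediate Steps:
j = -250 (j = -2*125 = -250)
j*(-132 + 8) = -250*(-132 + 8) = -250*(-124) = 31000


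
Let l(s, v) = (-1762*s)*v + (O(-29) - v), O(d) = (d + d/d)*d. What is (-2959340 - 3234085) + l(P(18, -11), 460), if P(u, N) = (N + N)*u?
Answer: 314772847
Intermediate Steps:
O(d) = d*(1 + d) (O(d) = (d + 1)*d = (1 + d)*d = d*(1 + d))
P(u, N) = 2*N*u (P(u, N) = (2*N)*u = 2*N*u)
l(s, v) = 812 - v - 1762*s*v (l(s, v) = (-1762*s)*v + (-29*(1 - 29) - v) = -1762*s*v + (-29*(-28) - v) = -1762*s*v + (812 - v) = 812 - v - 1762*s*v)
(-2959340 - 3234085) + l(P(18, -11), 460) = (-2959340 - 3234085) + (812 - 1*460 - 1762*2*(-11)*18*460) = -6193425 + (812 - 460 - 1762*(-396)*460) = -6193425 + (812 - 460 + 320965920) = -6193425 + 320966272 = 314772847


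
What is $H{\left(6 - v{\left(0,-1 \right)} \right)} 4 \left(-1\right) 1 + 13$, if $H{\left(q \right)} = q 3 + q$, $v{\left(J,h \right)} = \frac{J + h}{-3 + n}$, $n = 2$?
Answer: $-67$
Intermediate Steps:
$v{\left(J,h \right)} = - J - h$ ($v{\left(J,h \right)} = \frac{J + h}{-3 + 2} = \frac{J + h}{-1} = \left(J + h\right) \left(-1\right) = - J - h$)
$H{\left(q \right)} = 4 q$ ($H{\left(q \right)} = 3 q + q = 4 q$)
$H{\left(6 - v{\left(0,-1 \right)} \right)} 4 \left(-1\right) 1 + 13 = 4 \left(6 - \left(\left(-1\right) 0 - -1\right)\right) 4 \left(-1\right) 1 + 13 = 4 \left(6 - \left(0 + 1\right)\right) \left(\left(-4\right) 1\right) + 13 = 4 \left(6 - 1\right) \left(-4\right) + 13 = 4 \cdot 5 \left(-4\right) + 13 = 20 \left(-4\right) + 13 = -80 + 13 = -67$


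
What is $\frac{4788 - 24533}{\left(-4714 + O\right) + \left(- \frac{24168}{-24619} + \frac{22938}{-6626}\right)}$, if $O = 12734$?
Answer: $- \frac{1610456439515}{653930944213} \approx -2.4627$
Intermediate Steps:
$\frac{4788 - 24533}{\left(-4714 + O\right) + \left(- \frac{24168}{-24619} + \frac{22938}{-6626}\right)} = \frac{4788 - 24533}{\left(-4714 + 12734\right) + \left(- \frac{24168}{-24619} + \frac{22938}{-6626}\right)} = - \frac{19745}{8020 + \left(\left(-24168\right) \left(- \frac{1}{24619}\right) + 22938 \left(- \frac{1}{6626}\right)\right)} = - \frac{19745}{8020 + \left(\frac{24168}{24619} - \frac{11469}{3313}\right)} = - \frac{19745}{8020 - \frac{202286727}{81562747}} = - \frac{19745}{\frac{653930944213}{81562747}} = \left(-19745\right) \frac{81562747}{653930944213} = - \frac{1610456439515}{653930944213}$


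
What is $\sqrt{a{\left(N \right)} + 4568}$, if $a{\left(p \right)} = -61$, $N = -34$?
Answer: $\sqrt{4507} \approx 67.134$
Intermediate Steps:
$\sqrt{a{\left(N \right)} + 4568} = \sqrt{-61 + 4568} = \sqrt{4507}$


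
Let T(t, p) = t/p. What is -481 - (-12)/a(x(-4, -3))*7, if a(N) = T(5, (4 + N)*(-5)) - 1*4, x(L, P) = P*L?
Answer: -32609/65 ≈ -501.68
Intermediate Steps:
x(L, P) = L*P
a(N) = -4 + 5/(-20 - 5*N) (a(N) = 5/(((4 + N)*(-5))) - 1*4 = 5/(-20 - 5*N) - 4 = -4 + 5/(-20 - 5*N))
-481 - (-12)/a(x(-4, -3))*7 = -481 - (-12)/((-17 - (-16)*(-3))/(4 - 4*(-3)))*7 = -481 - (-12)/((-17 - 4*12)/(4 + 12))*7 = -481 - (-12)/((-17 - 48)/16)*7 = -481 - (-12)/((1/16)*(-65))*7 = -481 - (-12)/(-65/16)*7 = -481 - (-12)*(-16)/65*7 = -481 - 6*32/65*7 = -481 - 192/65*7 = -481 - 1344/65 = -32609/65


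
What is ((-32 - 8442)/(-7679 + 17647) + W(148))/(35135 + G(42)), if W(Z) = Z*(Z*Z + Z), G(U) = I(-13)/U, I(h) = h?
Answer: 2121685647/22840604 ≈ 92.891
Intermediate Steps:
G(U) = -13/U
W(Z) = Z*(Z + Z²) (W(Z) = Z*(Z² + Z) = Z*(Z + Z²))
((-32 - 8442)/(-7679 + 17647) + W(148))/(35135 + G(42)) = ((-32 - 8442)/(-7679 + 17647) + 148²*(1 + 148))/(35135 - 13/42) = (-8474/9968 + 21904*149)/(35135 - 13*1/42) = (-8474*1/9968 + 3263696)/(35135 - 13/42) = (-4237/4984 + 3263696)/(1475657/42) = (16266256627/4984)*(42/1475657) = 2121685647/22840604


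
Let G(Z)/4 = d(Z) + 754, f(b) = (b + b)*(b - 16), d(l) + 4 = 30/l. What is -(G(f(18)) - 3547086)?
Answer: 10632253/3 ≈ 3.5441e+6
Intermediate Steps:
d(l) = -4 + 30/l
f(b) = 2*b*(-16 + b) (f(b) = (2*b)*(-16 + b) = 2*b*(-16 + b))
G(Z) = 3000 + 120/Z (G(Z) = 4*((-4 + 30/Z) + 754) = 4*(750 + 30/Z) = 3000 + 120/Z)
-(G(f(18)) - 3547086) = -((3000 + 120/((2*18*(-16 + 18)))) - 3547086) = -((3000 + 120/((2*18*2))) - 3547086) = -((3000 + 120/72) - 3547086) = -((3000 + 120*(1/72)) - 3547086) = -((3000 + 5/3) - 3547086) = -(9005/3 - 3547086) = -1*(-10632253/3) = 10632253/3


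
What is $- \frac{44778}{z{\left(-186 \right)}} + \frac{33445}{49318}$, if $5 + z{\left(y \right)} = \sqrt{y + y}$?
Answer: $\frac{11055084685}{19579246} + \frac{89556 i \sqrt{93}}{397} \approx 564.63 + 2175.4 i$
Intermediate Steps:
$z{\left(y \right)} = -5 + \sqrt{2} \sqrt{y}$ ($z{\left(y \right)} = -5 + \sqrt{y + y} = -5 + \sqrt{2 y} = -5 + \sqrt{2} \sqrt{y}$)
$- \frac{44778}{z{\left(-186 \right)}} + \frac{33445}{49318} = - \frac{44778}{-5 + \sqrt{2} \sqrt{-186}} + \frac{33445}{49318} = - \frac{44778}{-5 + \sqrt{2} i \sqrt{186}} + 33445 \cdot \frac{1}{49318} = - \frac{44778}{-5 + 2 i \sqrt{93}} + \frac{33445}{49318} = \frac{33445}{49318} - \frac{44778}{-5 + 2 i \sqrt{93}}$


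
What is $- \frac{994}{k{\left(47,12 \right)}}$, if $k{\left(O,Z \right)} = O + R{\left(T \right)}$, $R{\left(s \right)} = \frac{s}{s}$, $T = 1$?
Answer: $- \frac{497}{24} \approx -20.708$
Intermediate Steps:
$R{\left(s \right)} = 1$
$k{\left(O,Z \right)} = 1 + O$ ($k{\left(O,Z \right)} = O + 1 = 1 + O$)
$- \frac{994}{k{\left(47,12 \right)}} = - \frac{994}{1 + 47} = - \frac{994}{48} = \left(-994\right) \frac{1}{48} = - \frac{497}{24}$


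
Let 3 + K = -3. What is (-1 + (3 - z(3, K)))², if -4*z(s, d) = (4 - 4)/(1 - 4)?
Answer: 4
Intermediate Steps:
K = -6 (K = -3 - 3 = -6)
z(s, d) = 0 (z(s, d) = -(4 - 4)/(4*(1 - 4)) = -0/(-3) = -0*(-1)/3 = -¼*0 = 0)
(-1 + (3 - z(3, K)))² = (-1 + (3 - 1*0))² = (-1 + (3 + 0))² = (-1 + 3)² = 2² = 4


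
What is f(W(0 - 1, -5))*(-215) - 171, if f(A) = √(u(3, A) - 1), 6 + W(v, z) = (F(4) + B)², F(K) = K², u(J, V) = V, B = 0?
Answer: -171 - 215*√249 ≈ -3563.6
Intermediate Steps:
W(v, z) = 250 (W(v, z) = -6 + (4² + 0)² = -6 + (16 + 0)² = -6 + 16² = -6 + 256 = 250)
f(A) = √(-1 + A) (f(A) = √(A - 1) = √(-1 + A))
f(W(0 - 1, -5))*(-215) - 171 = √(-1 + 250)*(-215) - 171 = √249*(-215) - 171 = -215*√249 - 171 = -171 - 215*√249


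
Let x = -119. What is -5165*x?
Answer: 614635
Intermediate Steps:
-5165*x = -5165*(-119) = 614635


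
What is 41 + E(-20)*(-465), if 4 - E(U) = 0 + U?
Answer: -11119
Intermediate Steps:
E(U) = 4 - U (E(U) = 4 - (0 + U) = 4 - U)
41 + E(-20)*(-465) = 41 + (4 - 1*(-20))*(-465) = 41 + (4 + 20)*(-465) = 41 + 24*(-465) = 41 - 11160 = -11119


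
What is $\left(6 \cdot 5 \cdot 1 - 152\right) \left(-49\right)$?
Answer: $5978$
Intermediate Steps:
$\left(6 \cdot 5 \cdot 1 - 152\right) \left(-49\right) = \left(30 \cdot 1 - 152\right) \left(-49\right) = \left(30 - 152\right) \left(-49\right) = \left(-122\right) \left(-49\right) = 5978$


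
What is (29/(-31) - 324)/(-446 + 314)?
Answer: 10073/4092 ≈ 2.4616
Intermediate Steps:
(29/(-31) - 324)/(-446 + 314) = (29*(-1/31) - 324)/(-132) = (-29/31 - 324)*(-1/132) = -10073/31*(-1/132) = 10073/4092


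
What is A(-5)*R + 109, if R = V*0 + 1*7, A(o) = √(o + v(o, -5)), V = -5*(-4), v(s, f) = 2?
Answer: 109 + 7*I*√3 ≈ 109.0 + 12.124*I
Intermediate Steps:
V = 20
A(o) = √(2 + o) (A(o) = √(o + 2) = √(2 + o))
R = 7 (R = 20*0 + 1*7 = 0 + 7 = 7)
A(-5)*R + 109 = √(2 - 5)*7 + 109 = √(-3)*7 + 109 = (I*√3)*7 + 109 = 7*I*√3 + 109 = 109 + 7*I*√3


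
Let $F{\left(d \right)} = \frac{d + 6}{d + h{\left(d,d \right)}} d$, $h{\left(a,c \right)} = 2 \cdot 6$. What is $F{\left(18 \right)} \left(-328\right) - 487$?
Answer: $- \frac{26051}{5} \approx -5210.2$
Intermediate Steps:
$h{\left(a,c \right)} = 12$
$F{\left(d \right)} = \frac{d \left(6 + d\right)}{12 + d}$ ($F{\left(d \right)} = \frac{d + 6}{d + 12} d = \frac{6 + d}{12 + d} d = \frac{d \left(6 + d\right)}{12 + d}$)
$F{\left(18 \right)} \left(-328\right) - 487 = \frac{18 \left(6 + 18\right)}{12 + 18} \left(-328\right) - 487 = 18 \cdot \frac{1}{30} \cdot 24 \left(-328\right) - 487 = \frac{72}{5} \left(-328\right) - 487 = - \frac{23616}{5} - 487 = - \frac{26051}{5}$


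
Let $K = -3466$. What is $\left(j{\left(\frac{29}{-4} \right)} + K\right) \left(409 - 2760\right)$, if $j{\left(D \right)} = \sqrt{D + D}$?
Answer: $8148566 - \frac{2351 i \sqrt{58}}{2} \approx 8.1486 \cdot 10^{6} - 8952.3 i$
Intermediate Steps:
$j{\left(D \right)} = \sqrt{2} \sqrt{D}$ ($j{\left(D \right)} = \sqrt{2 D} = \sqrt{2} \sqrt{D}$)
$\left(j{\left(\frac{29}{-4} \right)} + K\right) \left(409 - 2760\right) = \left(\sqrt{2} \sqrt{\frac{29}{-4}} - 3466\right) \left(409 - 2760\right) = \left(\sqrt{2} \sqrt{29 \left(- \frac{1}{4}\right)} - 3466\right) \left(-2351\right) = \left(\sqrt{2} \sqrt{- \frac{29}{4}} - 3466\right) \left(-2351\right) = \left(\sqrt{2} \frac{i \sqrt{29}}{2} - 3466\right) \left(-2351\right) = \left(\frac{i \sqrt{58}}{2} - 3466\right) \left(-2351\right) = \left(-3466 + \frac{i \sqrt{58}}{2}\right) \left(-2351\right) = 8148566 - \frac{2351 i \sqrt{58}}{2}$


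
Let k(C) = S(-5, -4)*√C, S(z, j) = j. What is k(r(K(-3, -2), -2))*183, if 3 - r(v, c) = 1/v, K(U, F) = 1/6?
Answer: -732*I*√3 ≈ -1267.9*I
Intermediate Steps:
K(U, F) = ⅙ (K(U, F) = 1*(⅙) = ⅙)
r(v, c) = 3 - 1/v
k(C) = -4*√C
k(r(K(-3, -2), -2))*183 = -4*√(3 - 1/⅙)*183 = -4*√(3 - 1*6)*183 = -4*√(3 - 6)*183 = -4*I*√3*183 = -732*I*√3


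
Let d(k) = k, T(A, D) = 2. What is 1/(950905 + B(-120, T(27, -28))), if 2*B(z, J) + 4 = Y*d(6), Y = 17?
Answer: 1/950954 ≈ 1.0516e-6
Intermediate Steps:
B(z, J) = 49 (B(z, J) = -2 + (17*6)/2 = -2 + (1/2)*102 = -2 + 51 = 49)
1/(950905 + B(-120, T(27, -28))) = 1/(950905 + 49) = 1/950954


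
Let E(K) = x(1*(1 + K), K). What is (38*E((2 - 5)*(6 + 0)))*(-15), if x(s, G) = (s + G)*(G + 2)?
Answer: -319200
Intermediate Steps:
x(s, G) = (2 + G)*(G + s) (x(s, G) = (G + s)*(2 + G) = (2 + G)*(G + s))
E(K) = 2 + K**2 + 4*K + K*(1 + K) (E(K) = K**2 + 2*K + 2*(1*(1 + K)) + K*(1*(1 + K)) = K**2 + 2*K + 2*(1 + K) + K*(1 + K) = K**2 + 2*K + (2 + 2*K) + K*(1 + K) = 2 + K**2 + 4*K + K*(1 + K))
(38*E((2 - 5)*(6 + 0)))*(-15) = (38*(2 + 2*((2 - 5)*(6 + 0))**2 + 5*((2 - 5)*(6 + 0))))*(-15) = (38*(2 + 2*(-3*6)**2 + 5*(-3*6)))*(-15) = (38*(2 + 2*(-18)**2 + 5*(-18)))*(-15) = (38*(2 + 2*324 - 90))*(-15) = (38*(2 + 648 - 90))*(-15) = (38*560)*(-15) = 21280*(-15) = -319200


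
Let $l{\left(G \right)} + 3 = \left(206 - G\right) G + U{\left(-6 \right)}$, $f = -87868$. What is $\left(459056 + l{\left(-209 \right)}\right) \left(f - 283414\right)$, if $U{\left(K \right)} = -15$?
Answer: $-138229402446$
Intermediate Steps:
$l{\left(G \right)} = -18 + G \left(206 - G\right)$ ($l{\left(G \right)} = -3 + \left(\left(206 - G\right) G - 15\right) = -3 + \left(G \left(206 - G\right) - 15\right) = -3 + \left(-15 + G \left(206 - G\right)\right) = -18 + G \left(206 - G\right)$)
$\left(459056 + l{\left(-209 \right)}\right) \left(f - 283414\right) = \left(459056 - 86753\right) \left(-87868 - 283414\right) = \left(459056 - 86753\right) \left(-371282\right) = 372303 \left(-371282\right) = -138229402446$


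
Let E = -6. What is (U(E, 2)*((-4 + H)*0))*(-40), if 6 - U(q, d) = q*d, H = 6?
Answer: 0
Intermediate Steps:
U(q, d) = 6 - d*q (U(q, d) = 6 - q*d = 6 - d*q)
(U(E, 2)*((-4 + H)*0))*(-40) = ((6 - 1*2*(-6))*((-4 + 6)*0))*(-40) = ((6 + 12)*(2*0))*(-40) = (18*0)*(-40) = 0*(-40) = 0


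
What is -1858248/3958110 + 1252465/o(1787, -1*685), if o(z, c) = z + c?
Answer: 275297025103/242324290 ≈ 1136.1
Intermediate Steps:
o(z, c) = c + z
-1858248/3958110 + 1252465/o(1787, -1*685) = -1858248/3958110 + 1252465/(-1*685 + 1787) = -1858248*1/3958110 + 1252465/(-685 + 1787) = -103236/219895 + 1252465/1102 = 275297025103/242324290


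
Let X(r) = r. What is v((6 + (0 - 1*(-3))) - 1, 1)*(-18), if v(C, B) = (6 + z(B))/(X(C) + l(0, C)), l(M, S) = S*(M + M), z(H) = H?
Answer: -63/4 ≈ -15.750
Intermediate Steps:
l(M, S) = 2*M*S (l(M, S) = S*(2*M) = 2*M*S)
v(C, B) = (6 + B)/C (v(C, B) = (6 + B)/(C + 2*0*C) = (6 + B)/(C + 0) = (6 + B)/C)
v((6 + (0 - 1*(-3))) - 1, 1)*(-18) = ((6 + 1)/((6 + (0 - 1*(-3))) - 1))*(-18) = (7/((6 + (0 + 3)) - 1))*(-18) = (7/((6 + 3) - 1))*(-18) = (7/(9 - 1))*(-18) = (7/8)*(-18) = -63/4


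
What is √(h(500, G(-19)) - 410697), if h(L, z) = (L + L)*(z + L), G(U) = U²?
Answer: √450303 ≈ 671.05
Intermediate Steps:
h(L, z) = 2*L*(L + z) (h(L, z) = (2*L)*(L + z) = 2*L*(L + z))
√(h(500, G(-19)) - 410697) = √(2*500*(500 + (-19)²) - 410697) = √(2*500*(500 + 361) - 410697) = √(2*500*861 - 410697) = √(861000 - 410697) = √450303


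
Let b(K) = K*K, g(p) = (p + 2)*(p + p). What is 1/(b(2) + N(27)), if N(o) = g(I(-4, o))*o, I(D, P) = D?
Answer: 1/436 ≈ 0.0022936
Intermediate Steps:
g(p) = 2*p*(2 + p) (g(p) = (2 + p)*(2*p) = 2*p*(2 + p))
N(o) = 16*o (N(o) = (2*(-4)*(2 - 4))*o = (2*(-4)*(-2))*o = 16*o)
b(K) = K²
1/(b(2) + N(27)) = 1/(2² + 16*27) = 1/(4 + 432) = 1/436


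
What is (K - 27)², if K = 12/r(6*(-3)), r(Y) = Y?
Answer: 6889/9 ≈ 765.44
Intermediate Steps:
K = -⅔ (K = 12/((6*(-3))) = 12/(-18) = 12*(-1/18) = -⅔ ≈ -0.66667)
(K - 27)² = (-⅔ - 27)² = (-83/3)² = 6889/9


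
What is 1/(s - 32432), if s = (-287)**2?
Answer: 1/49937 ≈ 2.0025e-5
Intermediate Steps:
s = 82369
1/(s - 32432) = 1/(82369 - 32432) = 1/49937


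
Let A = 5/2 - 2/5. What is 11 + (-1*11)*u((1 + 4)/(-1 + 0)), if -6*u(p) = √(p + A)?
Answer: 11 + 11*I*√290/60 ≈ 11.0 + 3.1221*I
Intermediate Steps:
A = 21/10 (A = 5*(½) - 2*⅕ = 5/2 - ⅖ = 21/10 ≈ 2.1000)
u(p) = -√(21/10 + p)/6 (u(p) = -√(p + 21/10)/6 = -√(21/10 + p)/6)
11 + (-1*11)*u((1 + 4)/(-1 + 0)) = 11 + (-1*11)*(-√(210 + 100*((1 + 4)/(-1 + 0)))/60) = 11 - (-11)*√(210 + 100*(5/(-1)))/60 = 11 - (-11)*√(210 + 100*(5*(-1)))/60 = 11 - (-11)*√(210 + 100*(-5))/60 = 11 - (-11)*√(210 - 500)/60 = 11 - (-11)*√(-290)/60 = 11 - (-11)*I*√290/60 = 11 + 11*I*√290/60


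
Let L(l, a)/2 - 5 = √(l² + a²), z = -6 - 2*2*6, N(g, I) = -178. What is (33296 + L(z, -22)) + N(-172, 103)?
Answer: 33128 + 4*√346 ≈ 33202.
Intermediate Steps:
z = -30 (z = -6 - 4*6 = -6 - 24 = -30)
L(l, a) = 10 + 2*√(a² + l²) (L(l, a) = 10 + 2*√(l² + a²) = 10 + 2*√(a² + l²))
(33296 + L(z, -22)) + N(-172, 103) = (33296 + (10 + 2*√((-22)² + (-30)²))) - 178 = (33296 + (10 + 2*√(484 + 900))) - 178 = (33296 + (10 + 2*√1384)) - 178 = (33296 + (10 + 2*(2*√346))) - 178 = (33296 + (10 + 4*√346)) - 178 = (33306 + 4*√346) - 178 = 33128 + 4*√346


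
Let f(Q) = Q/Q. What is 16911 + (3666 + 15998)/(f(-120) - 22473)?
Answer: 47500541/2809 ≈ 16910.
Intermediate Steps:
f(Q) = 1
16911 + (3666 + 15998)/(f(-120) - 22473) = 16911 + (3666 + 15998)/(1 - 22473) = 16911 + 19664/(-22472) = 16911 + 19664*(-1/22472) = 16911 - 2458/2809 = 47500541/2809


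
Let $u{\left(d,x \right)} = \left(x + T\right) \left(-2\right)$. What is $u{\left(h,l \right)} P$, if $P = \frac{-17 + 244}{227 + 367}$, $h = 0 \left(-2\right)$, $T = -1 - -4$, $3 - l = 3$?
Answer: $- \frac{227}{99} \approx -2.2929$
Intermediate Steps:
$l = 0$ ($l = 3 - 3 = 0$)
$T = 3$ ($T = -1 + 4 = 3$)
$h = 0$
$u{\left(d,x \right)} = -6 - 2 x$ ($u{\left(d,x \right)} = \left(x + 3\right) \left(-2\right) = \left(3 + x\right) \left(-2\right) = -6 - 2 x$)
$P = \frac{227}{594} \approx 0.38215$
$u{\left(h,l \right)} P = \left(-6 - 0\right) \frac{227}{594} = \left(-6 + 0\right) \frac{227}{594} = \left(-6\right) \frac{227}{594} = - \frac{227}{99}$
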